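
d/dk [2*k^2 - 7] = 4*k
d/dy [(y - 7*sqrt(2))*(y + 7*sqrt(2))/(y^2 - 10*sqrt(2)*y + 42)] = 10*(-sqrt(2)*y^2 + 28*y - 98*sqrt(2))/(y^4 - 20*sqrt(2)*y^3 + 284*y^2 - 840*sqrt(2)*y + 1764)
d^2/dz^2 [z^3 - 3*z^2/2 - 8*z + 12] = 6*z - 3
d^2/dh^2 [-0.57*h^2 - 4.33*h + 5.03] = -1.14000000000000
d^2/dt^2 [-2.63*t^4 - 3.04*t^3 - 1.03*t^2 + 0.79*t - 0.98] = -31.56*t^2 - 18.24*t - 2.06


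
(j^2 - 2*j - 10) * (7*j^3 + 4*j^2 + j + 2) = 7*j^5 - 10*j^4 - 77*j^3 - 40*j^2 - 14*j - 20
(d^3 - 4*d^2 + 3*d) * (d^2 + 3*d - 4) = d^5 - d^4 - 13*d^3 + 25*d^2 - 12*d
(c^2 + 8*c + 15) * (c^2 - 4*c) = c^4 + 4*c^3 - 17*c^2 - 60*c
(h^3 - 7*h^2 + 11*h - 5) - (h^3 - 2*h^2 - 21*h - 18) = -5*h^2 + 32*h + 13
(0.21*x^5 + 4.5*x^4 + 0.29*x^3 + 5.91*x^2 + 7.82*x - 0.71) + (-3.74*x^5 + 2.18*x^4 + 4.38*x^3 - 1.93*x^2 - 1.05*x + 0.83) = -3.53*x^5 + 6.68*x^4 + 4.67*x^3 + 3.98*x^2 + 6.77*x + 0.12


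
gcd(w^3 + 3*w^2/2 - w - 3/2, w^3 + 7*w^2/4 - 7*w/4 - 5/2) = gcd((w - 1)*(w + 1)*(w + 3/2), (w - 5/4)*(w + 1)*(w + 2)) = w + 1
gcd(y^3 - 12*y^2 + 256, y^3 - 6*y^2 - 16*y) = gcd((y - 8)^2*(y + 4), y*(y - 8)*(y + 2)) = y - 8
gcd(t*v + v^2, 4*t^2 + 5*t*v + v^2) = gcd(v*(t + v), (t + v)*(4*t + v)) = t + v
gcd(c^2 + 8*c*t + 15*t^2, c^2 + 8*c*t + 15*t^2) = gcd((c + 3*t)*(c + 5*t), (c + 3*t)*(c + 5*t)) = c^2 + 8*c*t + 15*t^2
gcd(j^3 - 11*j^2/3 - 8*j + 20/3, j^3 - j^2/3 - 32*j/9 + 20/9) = j^2 + 4*j/3 - 4/3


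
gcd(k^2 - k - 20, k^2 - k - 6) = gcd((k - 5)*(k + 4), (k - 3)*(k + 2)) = 1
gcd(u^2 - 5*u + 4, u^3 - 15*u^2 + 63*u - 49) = u - 1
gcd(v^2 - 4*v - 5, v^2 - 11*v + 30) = v - 5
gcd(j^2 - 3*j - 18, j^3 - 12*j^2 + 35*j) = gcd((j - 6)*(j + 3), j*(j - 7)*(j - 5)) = 1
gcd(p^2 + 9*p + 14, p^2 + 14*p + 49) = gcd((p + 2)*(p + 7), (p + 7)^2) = p + 7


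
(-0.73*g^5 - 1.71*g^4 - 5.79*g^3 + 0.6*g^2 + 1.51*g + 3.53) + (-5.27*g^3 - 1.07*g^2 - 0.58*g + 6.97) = -0.73*g^5 - 1.71*g^4 - 11.06*g^3 - 0.47*g^2 + 0.93*g + 10.5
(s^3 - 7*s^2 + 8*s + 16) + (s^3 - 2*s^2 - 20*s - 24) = 2*s^3 - 9*s^2 - 12*s - 8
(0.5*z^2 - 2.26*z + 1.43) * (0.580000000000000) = 0.29*z^2 - 1.3108*z + 0.8294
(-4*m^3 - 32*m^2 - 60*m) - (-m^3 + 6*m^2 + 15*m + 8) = -3*m^3 - 38*m^2 - 75*m - 8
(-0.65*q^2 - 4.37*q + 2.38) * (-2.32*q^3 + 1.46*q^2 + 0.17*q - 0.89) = 1.508*q^5 + 9.1894*q^4 - 12.0123*q^3 + 3.3104*q^2 + 4.2939*q - 2.1182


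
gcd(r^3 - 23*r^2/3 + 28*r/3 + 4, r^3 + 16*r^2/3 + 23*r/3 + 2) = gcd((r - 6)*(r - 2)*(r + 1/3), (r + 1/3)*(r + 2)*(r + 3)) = r + 1/3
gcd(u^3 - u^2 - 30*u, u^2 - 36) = u - 6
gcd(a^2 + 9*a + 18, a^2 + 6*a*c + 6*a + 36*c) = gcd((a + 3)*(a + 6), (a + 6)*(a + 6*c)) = a + 6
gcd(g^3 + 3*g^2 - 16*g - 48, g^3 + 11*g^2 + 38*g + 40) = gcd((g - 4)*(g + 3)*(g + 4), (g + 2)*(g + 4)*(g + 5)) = g + 4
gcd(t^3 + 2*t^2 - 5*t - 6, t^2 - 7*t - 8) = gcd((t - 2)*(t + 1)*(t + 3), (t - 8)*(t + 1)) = t + 1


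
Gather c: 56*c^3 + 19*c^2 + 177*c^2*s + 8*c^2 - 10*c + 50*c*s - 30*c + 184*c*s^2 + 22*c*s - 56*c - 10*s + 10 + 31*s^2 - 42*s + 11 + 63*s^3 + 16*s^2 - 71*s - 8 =56*c^3 + c^2*(177*s + 27) + c*(184*s^2 + 72*s - 96) + 63*s^3 + 47*s^2 - 123*s + 13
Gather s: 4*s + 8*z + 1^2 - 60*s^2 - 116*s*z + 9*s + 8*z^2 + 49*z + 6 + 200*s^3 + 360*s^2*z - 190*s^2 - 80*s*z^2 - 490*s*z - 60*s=200*s^3 + s^2*(360*z - 250) + s*(-80*z^2 - 606*z - 47) + 8*z^2 + 57*z + 7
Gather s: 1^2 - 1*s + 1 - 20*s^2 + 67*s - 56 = -20*s^2 + 66*s - 54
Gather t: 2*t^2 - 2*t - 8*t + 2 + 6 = 2*t^2 - 10*t + 8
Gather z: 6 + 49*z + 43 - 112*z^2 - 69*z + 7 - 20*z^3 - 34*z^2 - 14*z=-20*z^3 - 146*z^2 - 34*z + 56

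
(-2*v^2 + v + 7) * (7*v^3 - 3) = -14*v^5 + 7*v^4 + 49*v^3 + 6*v^2 - 3*v - 21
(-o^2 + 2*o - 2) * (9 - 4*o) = 4*o^3 - 17*o^2 + 26*o - 18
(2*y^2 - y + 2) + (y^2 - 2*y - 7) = 3*y^2 - 3*y - 5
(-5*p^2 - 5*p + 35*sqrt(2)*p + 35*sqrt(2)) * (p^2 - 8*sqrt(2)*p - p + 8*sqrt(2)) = -5*p^4 + 75*sqrt(2)*p^3 - 555*p^2 - 75*sqrt(2)*p + 560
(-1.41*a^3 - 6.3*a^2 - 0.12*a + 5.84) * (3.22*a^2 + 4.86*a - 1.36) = -4.5402*a^5 - 27.1386*a^4 - 29.0868*a^3 + 26.7896*a^2 + 28.5456*a - 7.9424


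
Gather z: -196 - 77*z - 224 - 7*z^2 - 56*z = -7*z^2 - 133*z - 420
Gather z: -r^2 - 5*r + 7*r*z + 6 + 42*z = -r^2 - 5*r + z*(7*r + 42) + 6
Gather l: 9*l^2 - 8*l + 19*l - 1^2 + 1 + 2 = 9*l^2 + 11*l + 2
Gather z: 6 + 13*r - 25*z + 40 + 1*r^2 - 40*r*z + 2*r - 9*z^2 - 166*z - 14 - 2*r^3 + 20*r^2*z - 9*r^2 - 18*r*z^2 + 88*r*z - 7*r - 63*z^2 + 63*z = -2*r^3 - 8*r^2 + 8*r + z^2*(-18*r - 72) + z*(20*r^2 + 48*r - 128) + 32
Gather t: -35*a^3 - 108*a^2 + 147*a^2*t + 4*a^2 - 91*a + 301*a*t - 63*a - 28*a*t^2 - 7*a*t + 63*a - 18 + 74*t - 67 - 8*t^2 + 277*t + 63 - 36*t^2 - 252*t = -35*a^3 - 104*a^2 - 91*a + t^2*(-28*a - 44) + t*(147*a^2 + 294*a + 99) - 22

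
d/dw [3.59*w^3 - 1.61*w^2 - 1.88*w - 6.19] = 10.77*w^2 - 3.22*w - 1.88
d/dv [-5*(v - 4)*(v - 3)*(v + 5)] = -15*v^2 + 20*v + 115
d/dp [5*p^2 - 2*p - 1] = 10*p - 2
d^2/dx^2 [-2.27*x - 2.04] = 0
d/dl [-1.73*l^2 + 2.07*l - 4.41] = 2.07 - 3.46*l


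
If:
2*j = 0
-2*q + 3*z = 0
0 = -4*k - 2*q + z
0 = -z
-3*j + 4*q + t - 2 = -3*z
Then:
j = 0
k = 0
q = 0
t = 2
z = 0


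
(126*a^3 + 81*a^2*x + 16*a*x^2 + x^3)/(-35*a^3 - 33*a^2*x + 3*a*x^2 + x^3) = (18*a^2 + 9*a*x + x^2)/(-5*a^2 - 4*a*x + x^2)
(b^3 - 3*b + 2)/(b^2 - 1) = (b^2 + b - 2)/(b + 1)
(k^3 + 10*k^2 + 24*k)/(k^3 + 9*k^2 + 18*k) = (k + 4)/(k + 3)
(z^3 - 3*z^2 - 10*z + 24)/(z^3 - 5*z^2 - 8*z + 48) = (z - 2)/(z - 4)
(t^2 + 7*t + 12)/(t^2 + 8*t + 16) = (t + 3)/(t + 4)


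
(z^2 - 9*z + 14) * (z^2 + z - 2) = z^4 - 8*z^3 + 3*z^2 + 32*z - 28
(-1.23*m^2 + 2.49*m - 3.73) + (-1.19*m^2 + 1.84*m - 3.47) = -2.42*m^2 + 4.33*m - 7.2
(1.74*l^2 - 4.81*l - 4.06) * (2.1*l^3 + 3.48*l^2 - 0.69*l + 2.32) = 3.654*l^5 - 4.0458*l^4 - 26.4654*l^3 - 6.7731*l^2 - 8.3578*l - 9.4192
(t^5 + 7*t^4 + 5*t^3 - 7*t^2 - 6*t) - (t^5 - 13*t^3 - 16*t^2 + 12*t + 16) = 7*t^4 + 18*t^3 + 9*t^2 - 18*t - 16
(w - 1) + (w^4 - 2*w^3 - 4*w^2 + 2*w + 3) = w^4 - 2*w^3 - 4*w^2 + 3*w + 2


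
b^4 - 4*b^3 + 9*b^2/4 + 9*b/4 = b*(b - 3)*(b - 3/2)*(b + 1/2)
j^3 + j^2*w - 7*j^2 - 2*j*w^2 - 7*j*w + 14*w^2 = (j - 7)*(j - w)*(j + 2*w)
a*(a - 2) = a^2 - 2*a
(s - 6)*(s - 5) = s^2 - 11*s + 30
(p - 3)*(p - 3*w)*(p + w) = p^3 - 2*p^2*w - 3*p^2 - 3*p*w^2 + 6*p*w + 9*w^2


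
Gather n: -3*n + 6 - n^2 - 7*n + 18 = -n^2 - 10*n + 24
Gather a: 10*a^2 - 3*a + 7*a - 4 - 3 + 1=10*a^2 + 4*a - 6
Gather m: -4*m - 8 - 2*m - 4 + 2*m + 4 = -4*m - 8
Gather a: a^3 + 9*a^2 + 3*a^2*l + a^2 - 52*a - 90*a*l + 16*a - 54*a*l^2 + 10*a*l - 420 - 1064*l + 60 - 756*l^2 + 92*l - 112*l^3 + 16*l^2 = a^3 + a^2*(3*l + 10) + a*(-54*l^2 - 80*l - 36) - 112*l^3 - 740*l^2 - 972*l - 360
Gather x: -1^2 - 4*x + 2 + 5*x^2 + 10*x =5*x^2 + 6*x + 1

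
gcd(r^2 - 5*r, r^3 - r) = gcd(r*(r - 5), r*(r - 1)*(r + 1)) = r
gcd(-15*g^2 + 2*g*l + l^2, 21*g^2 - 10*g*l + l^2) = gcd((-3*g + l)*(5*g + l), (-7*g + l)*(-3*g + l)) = 3*g - l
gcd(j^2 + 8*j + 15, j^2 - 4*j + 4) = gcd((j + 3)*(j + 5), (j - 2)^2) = 1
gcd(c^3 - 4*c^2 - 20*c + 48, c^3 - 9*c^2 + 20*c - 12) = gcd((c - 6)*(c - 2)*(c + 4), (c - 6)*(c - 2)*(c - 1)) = c^2 - 8*c + 12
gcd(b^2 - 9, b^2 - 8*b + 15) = b - 3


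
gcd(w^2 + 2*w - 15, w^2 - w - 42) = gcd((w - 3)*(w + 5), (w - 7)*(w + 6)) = 1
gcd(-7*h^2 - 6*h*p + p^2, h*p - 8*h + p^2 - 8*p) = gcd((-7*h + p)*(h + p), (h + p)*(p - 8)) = h + p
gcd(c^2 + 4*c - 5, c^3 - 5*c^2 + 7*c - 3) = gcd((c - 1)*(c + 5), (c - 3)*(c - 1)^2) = c - 1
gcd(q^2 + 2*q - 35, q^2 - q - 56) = q + 7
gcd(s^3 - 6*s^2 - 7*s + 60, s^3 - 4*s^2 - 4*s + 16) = s - 4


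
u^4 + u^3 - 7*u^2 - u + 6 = (u - 2)*(u - 1)*(u + 1)*(u + 3)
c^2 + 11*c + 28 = (c + 4)*(c + 7)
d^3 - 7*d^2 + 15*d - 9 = (d - 3)^2*(d - 1)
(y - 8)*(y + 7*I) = y^2 - 8*y + 7*I*y - 56*I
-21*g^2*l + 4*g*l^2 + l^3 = l*(-3*g + l)*(7*g + l)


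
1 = 1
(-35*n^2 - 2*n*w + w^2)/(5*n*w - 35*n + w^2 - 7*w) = (-7*n + w)/(w - 7)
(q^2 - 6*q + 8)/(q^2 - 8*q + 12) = (q - 4)/(q - 6)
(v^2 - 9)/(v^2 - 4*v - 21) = (v - 3)/(v - 7)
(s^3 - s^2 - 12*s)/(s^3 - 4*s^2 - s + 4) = s*(s + 3)/(s^2 - 1)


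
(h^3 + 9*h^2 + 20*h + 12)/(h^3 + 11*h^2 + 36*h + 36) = (h + 1)/(h + 3)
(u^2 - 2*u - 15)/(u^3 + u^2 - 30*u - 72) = (u - 5)/(u^2 - 2*u - 24)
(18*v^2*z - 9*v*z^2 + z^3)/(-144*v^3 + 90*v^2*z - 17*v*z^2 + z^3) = z/(-8*v + z)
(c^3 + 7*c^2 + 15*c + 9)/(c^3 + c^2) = 1 + 6/c + 9/c^2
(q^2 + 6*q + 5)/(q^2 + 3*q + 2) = (q + 5)/(q + 2)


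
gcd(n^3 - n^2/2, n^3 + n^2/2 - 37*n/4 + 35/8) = n - 1/2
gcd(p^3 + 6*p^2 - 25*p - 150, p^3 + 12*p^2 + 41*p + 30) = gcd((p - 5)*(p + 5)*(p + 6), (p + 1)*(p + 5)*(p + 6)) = p^2 + 11*p + 30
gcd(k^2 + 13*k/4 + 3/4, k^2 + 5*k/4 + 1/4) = k + 1/4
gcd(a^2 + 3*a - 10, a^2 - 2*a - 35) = a + 5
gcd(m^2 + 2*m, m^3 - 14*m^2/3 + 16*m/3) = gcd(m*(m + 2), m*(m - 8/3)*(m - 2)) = m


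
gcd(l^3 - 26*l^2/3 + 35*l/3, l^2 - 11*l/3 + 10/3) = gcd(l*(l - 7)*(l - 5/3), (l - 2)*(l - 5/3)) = l - 5/3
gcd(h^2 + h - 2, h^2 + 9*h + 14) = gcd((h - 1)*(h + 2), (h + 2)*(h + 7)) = h + 2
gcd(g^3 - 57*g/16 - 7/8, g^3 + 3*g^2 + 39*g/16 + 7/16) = g^2 + 2*g + 7/16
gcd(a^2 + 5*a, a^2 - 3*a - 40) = a + 5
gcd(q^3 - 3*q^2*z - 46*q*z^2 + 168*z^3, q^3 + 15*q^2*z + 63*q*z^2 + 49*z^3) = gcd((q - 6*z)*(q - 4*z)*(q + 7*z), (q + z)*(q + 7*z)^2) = q + 7*z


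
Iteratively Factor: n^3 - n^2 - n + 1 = (n + 1)*(n^2 - 2*n + 1) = (n - 1)*(n + 1)*(n - 1)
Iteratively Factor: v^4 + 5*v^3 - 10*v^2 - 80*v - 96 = (v + 2)*(v^3 + 3*v^2 - 16*v - 48) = (v - 4)*(v + 2)*(v^2 + 7*v + 12) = (v - 4)*(v + 2)*(v + 4)*(v + 3)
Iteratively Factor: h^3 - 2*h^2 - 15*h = (h)*(h^2 - 2*h - 15) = h*(h - 5)*(h + 3)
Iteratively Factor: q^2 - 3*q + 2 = (q - 1)*(q - 2)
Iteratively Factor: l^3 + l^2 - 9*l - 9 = (l - 3)*(l^2 + 4*l + 3) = (l - 3)*(l + 1)*(l + 3)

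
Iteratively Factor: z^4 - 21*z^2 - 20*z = (z - 5)*(z^3 + 5*z^2 + 4*z) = (z - 5)*(z + 1)*(z^2 + 4*z) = z*(z - 5)*(z + 1)*(z + 4)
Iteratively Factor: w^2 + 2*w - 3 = (w + 3)*(w - 1)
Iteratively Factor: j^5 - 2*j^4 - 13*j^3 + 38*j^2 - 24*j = (j - 2)*(j^4 - 13*j^2 + 12*j) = (j - 3)*(j - 2)*(j^3 + 3*j^2 - 4*j) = j*(j - 3)*(j - 2)*(j^2 + 3*j - 4) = j*(j - 3)*(j - 2)*(j + 4)*(j - 1)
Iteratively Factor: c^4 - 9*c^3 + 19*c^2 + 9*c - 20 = (c + 1)*(c^3 - 10*c^2 + 29*c - 20) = (c - 4)*(c + 1)*(c^2 - 6*c + 5) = (c - 5)*(c - 4)*(c + 1)*(c - 1)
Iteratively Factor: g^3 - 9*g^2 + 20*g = (g - 4)*(g^2 - 5*g) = (g - 5)*(g - 4)*(g)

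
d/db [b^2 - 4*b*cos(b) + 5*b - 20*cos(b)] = 4*b*sin(b) + 2*b + 20*sin(b) - 4*cos(b) + 5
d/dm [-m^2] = -2*m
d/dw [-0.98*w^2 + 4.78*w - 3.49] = 4.78 - 1.96*w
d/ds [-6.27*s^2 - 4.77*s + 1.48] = -12.54*s - 4.77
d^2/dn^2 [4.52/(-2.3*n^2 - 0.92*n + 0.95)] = (47.8216*n^2 + 19.12864*n - 4.52*(4.6*n + 0.92)*(9.2*n + 1.84) - 19.7524)/(2.3*n^2 + 0.92*n - 0.95)^3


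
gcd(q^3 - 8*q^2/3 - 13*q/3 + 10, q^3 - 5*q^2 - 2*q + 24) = q^2 - q - 6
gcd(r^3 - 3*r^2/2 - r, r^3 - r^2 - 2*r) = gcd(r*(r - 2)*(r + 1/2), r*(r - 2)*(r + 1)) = r^2 - 2*r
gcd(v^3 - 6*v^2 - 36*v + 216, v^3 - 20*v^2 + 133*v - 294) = v - 6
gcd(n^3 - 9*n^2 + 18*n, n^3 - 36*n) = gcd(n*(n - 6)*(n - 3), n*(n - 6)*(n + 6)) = n^2 - 6*n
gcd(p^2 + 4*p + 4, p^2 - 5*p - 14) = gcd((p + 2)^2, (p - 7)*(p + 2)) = p + 2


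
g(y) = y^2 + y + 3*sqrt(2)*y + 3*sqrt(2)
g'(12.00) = 29.24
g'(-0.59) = 4.06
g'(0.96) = 7.16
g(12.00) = 211.15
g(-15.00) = 150.60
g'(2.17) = 9.58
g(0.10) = 4.78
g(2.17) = 20.33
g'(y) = 2*y + 1 + 3*sqrt(2)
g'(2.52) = 10.28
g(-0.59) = 1.50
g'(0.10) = 5.44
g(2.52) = 23.80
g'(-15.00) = -24.76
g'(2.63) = 10.50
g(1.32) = 12.91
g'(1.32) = 7.88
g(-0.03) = 4.09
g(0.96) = 10.20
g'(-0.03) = 5.18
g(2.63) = 24.95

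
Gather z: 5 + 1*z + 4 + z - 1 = 2*z + 8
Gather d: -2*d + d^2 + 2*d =d^2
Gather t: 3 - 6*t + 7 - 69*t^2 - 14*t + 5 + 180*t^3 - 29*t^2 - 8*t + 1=180*t^3 - 98*t^2 - 28*t + 16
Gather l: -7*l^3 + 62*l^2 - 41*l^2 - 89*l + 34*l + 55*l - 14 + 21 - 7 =-7*l^3 + 21*l^2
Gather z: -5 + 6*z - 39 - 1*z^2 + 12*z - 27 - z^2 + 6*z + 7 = -2*z^2 + 24*z - 64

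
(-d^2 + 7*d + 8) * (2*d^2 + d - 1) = -2*d^4 + 13*d^3 + 24*d^2 + d - 8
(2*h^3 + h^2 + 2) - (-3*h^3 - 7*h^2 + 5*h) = 5*h^3 + 8*h^2 - 5*h + 2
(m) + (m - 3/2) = 2*m - 3/2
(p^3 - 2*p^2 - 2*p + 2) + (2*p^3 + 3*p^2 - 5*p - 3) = 3*p^3 + p^2 - 7*p - 1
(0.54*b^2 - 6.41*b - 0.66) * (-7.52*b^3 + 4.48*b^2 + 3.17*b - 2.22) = -4.0608*b^5 + 50.6224*b^4 - 22.0418*b^3 - 24.4753*b^2 + 12.138*b + 1.4652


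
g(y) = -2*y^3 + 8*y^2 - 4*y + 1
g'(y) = -6*y^2 + 16*y - 4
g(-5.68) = 648.32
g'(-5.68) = -288.45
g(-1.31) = 24.46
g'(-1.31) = -35.26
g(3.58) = -2.55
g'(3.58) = -23.62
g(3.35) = 2.19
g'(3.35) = -17.74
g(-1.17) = 19.83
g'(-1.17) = -30.93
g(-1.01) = 15.26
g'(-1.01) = -26.28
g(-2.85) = 123.68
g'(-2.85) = -98.34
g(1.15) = 3.94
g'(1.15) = 6.46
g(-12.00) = 4657.00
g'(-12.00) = -1060.00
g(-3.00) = 139.00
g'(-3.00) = -106.00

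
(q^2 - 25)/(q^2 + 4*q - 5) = (q - 5)/(q - 1)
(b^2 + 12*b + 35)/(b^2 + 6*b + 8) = (b^2 + 12*b + 35)/(b^2 + 6*b + 8)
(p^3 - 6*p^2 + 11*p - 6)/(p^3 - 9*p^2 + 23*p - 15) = (p - 2)/(p - 5)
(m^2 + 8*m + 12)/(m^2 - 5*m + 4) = (m^2 + 8*m + 12)/(m^2 - 5*m + 4)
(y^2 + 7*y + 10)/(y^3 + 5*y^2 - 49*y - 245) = (y + 2)/(y^2 - 49)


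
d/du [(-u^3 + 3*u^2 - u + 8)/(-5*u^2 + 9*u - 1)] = (5*u^4 - 18*u^3 + 25*u^2 + 74*u - 71)/(25*u^4 - 90*u^3 + 91*u^2 - 18*u + 1)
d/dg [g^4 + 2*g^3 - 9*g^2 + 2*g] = 4*g^3 + 6*g^2 - 18*g + 2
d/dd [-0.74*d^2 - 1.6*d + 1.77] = -1.48*d - 1.6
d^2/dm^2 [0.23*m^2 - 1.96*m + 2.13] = 0.460000000000000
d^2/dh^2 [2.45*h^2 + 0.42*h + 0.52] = 4.90000000000000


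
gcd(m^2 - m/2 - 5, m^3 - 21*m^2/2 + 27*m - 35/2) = m - 5/2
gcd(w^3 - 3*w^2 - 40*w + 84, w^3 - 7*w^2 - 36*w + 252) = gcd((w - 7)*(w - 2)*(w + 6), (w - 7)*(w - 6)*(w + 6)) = w^2 - w - 42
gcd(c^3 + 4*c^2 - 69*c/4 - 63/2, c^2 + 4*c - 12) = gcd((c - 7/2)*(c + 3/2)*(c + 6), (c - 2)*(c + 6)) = c + 6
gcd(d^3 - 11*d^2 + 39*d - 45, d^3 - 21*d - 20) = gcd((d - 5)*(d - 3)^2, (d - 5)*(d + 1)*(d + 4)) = d - 5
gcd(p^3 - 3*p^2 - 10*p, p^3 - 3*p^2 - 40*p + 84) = 1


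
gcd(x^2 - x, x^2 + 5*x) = x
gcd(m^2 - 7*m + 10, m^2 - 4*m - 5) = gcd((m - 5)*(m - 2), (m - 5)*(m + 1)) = m - 5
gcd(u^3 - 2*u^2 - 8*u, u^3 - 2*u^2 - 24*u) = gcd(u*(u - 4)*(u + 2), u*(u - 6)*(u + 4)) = u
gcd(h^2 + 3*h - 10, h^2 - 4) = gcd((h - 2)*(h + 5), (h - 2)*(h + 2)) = h - 2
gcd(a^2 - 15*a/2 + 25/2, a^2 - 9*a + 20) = a - 5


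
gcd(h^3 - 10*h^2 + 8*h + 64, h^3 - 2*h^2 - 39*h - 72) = h - 8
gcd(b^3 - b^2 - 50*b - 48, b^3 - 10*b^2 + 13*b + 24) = b^2 - 7*b - 8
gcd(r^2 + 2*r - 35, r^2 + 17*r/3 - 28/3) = r + 7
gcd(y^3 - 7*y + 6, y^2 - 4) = y - 2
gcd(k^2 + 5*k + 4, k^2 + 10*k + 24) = k + 4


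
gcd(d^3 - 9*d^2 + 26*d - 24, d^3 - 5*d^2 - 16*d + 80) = d - 4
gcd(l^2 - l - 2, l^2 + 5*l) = 1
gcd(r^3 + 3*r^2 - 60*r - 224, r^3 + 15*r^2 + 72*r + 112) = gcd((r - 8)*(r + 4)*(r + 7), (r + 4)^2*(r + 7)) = r^2 + 11*r + 28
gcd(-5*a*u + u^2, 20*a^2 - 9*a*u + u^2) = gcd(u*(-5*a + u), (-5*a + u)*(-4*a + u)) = -5*a + u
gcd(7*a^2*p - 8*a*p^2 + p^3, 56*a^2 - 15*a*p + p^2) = -7*a + p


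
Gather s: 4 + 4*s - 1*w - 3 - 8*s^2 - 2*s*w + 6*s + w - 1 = -8*s^2 + s*(10 - 2*w)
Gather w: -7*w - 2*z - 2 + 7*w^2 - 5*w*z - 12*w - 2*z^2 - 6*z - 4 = 7*w^2 + w*(-5*z - 19) - 2*z^2 - 8*z - 6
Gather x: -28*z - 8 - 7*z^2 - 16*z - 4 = -7*z^2 - 44*z - 12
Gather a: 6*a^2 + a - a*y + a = 6*a^2 + a*(2 - y)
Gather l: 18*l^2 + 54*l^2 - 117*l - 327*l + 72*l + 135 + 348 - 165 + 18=72*l^2 - 372*l + 336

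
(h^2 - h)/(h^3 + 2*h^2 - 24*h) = (h - 1)/(h^2 + 2*h - 24)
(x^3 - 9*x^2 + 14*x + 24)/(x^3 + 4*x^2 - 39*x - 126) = (x^2 - 3*x - 4)/(x^2 + 10*x + 21)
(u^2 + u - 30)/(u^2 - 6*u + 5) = (u + 6)/(u - 1)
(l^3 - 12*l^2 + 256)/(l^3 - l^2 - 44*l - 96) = (l - 8)/(l + 3)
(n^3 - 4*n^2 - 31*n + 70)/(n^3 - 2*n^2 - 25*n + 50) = (n - 7)/(n - 5)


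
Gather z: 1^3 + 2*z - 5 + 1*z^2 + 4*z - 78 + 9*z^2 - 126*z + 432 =10*z^2 - 120*z + 350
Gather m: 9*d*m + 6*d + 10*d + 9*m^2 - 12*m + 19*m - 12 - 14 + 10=16*d + 9*m^2 + m*(9*d + 7) - 16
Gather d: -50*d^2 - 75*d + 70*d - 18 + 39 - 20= -50*d^2 - 5*d + 1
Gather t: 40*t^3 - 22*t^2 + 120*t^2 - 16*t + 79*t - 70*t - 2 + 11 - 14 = 40*t^3 + 98*t^2 - 7*t - 5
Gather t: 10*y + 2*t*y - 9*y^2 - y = 2*t*y - 9*y^2 + 9*y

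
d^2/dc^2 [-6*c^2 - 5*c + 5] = -12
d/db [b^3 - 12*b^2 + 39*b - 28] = 3*b^2 - 24*b + 39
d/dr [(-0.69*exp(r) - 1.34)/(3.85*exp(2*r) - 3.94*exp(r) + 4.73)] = (2.6565*exp(2*r) + 10.318*exp(r) - 8.5433)*exp(r)/(14.8225*exp(4*r) - 30.338*exp(3*r) + 51.9446*exp(2*r) - 37.2724*exp(r) + 22.3729)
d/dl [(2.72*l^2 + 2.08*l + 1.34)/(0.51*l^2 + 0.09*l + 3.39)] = (-0.816*l^2 + 17.0748*l + 6.9306)/(0.2601*l^4 + 0.0918*l^3 + 3.4659*l^2 + 0.6102*l + 11.4921)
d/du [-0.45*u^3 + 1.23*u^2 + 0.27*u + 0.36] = -1.35*u^2 + 2.46*u + 0.27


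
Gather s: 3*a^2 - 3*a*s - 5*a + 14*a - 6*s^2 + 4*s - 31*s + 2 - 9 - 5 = 3*a^2 + 9*a - 6*s^2 + s*(-3*a - 27) - 12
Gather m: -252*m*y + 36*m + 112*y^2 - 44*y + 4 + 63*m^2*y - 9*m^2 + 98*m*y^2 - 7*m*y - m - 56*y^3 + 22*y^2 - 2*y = m^2*(63*y - 9) + m*(98*y^2 - 259*y + 35) - 56*y^3 + 134*y^2 - 46*y + 4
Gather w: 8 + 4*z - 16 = 4*z - 8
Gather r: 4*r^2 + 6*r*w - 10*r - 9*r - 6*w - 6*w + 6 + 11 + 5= 4*r^2 + r*(6*w - 19) - 12*w + 22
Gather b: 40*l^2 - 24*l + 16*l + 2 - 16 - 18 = 40*l^2 - 8*l - 32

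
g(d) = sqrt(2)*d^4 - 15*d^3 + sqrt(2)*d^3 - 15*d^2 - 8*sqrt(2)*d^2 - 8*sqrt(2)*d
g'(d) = 4*sqrt(2)*d^3 - 45*d^2 + 3*sqrt(2)*d^2 - 30*d - 16*sqrt(2)*d - 8*sqrt(2)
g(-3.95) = 815.69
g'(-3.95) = -787.98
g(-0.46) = 1.02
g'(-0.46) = 3.72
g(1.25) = -78.34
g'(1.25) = -129.73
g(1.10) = -60.30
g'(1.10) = -110.99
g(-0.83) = -0.30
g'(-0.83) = 1.05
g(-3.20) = 360.22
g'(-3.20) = -445.63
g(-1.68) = 20.42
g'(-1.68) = -64.76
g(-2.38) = 106.40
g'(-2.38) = -193.19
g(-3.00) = 278.49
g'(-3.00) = -372.98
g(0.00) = 0.00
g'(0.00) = -11.31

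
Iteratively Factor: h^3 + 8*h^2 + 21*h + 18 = (h + 2)*(h^2 + 6*h + 9) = (h + 2)*(h + 3)*(h + 3)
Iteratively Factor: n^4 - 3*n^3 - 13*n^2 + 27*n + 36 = (n - 4)*(n^3 + n^2 - 9*n - 9) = (n - 4)*(n - 3)*(n^2 + 4*n + 3) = (n - 4)*(n - 3)*(n + 1)*(n + 3)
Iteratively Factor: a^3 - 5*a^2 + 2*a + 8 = (a - 4)*(a^2 - a - 2) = (a - 4)*(a - 2)*(a + 1)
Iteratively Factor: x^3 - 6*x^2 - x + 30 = (x + 2)*(x^2 - 8*x + 15) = (x - 3)*(x + 2)*(x - 5)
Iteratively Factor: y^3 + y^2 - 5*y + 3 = (y + 3)*(y^2 - 2*y + 1) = (y - 1)*(y + 3)*(y - 1)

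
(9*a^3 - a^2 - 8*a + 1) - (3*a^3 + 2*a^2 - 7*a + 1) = 6*a^3 - 3*a^2 - a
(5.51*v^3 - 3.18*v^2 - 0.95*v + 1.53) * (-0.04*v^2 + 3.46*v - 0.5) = -0.2204*v^5 + 19.1918*v^4 - 13.7198*v^3 - 1.7582*v^2 + 5.7688*v - 0.765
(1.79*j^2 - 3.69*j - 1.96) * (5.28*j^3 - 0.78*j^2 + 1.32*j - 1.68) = 9.4512*j^5 - 20.8794*j^4 - 5.1078*j^3 - 6.3492*j^2 + 3.612*j + 3.2928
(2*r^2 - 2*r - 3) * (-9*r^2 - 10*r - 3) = -18*r^4 - 2*r^3 + 41*r^2 + 36*r + 9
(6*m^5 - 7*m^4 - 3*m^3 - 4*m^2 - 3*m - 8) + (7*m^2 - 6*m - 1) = 6*m^5 - 7*m^4 - 3*m^3 + 3*m^2 - 9*m - 9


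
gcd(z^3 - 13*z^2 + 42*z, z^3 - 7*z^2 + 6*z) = z^2 - 6*z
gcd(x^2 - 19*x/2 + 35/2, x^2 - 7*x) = x - 7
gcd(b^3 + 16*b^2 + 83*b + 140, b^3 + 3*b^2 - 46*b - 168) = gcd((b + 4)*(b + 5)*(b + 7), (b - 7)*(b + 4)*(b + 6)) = b + 4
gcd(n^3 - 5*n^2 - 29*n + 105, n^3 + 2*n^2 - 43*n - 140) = n^2 - 2*n - 35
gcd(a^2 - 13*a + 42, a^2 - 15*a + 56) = a - 7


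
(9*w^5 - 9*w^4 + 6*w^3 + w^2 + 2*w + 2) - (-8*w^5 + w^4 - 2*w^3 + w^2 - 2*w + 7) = 17*w^5 - 10*w^4 + 8*w^3 + 4*w - 5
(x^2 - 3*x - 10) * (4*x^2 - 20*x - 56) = 4*x^4 - 32*x^3 - 36*x^2 + 368*x + 560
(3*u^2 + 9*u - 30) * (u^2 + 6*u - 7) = 3*u^4 + 27*u^3 + 3*u^2 - 243*u + 210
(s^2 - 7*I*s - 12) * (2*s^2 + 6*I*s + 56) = 2*s^4 - 8*I*s^3 + 74*s^2 - 464*I*s - 672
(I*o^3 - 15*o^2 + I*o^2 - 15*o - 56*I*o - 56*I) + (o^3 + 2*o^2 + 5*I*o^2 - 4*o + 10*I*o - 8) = o^3 + I*o^3 - 13*o^2 + 6*I*o^2 - 19*o - 46*I*o - 8 - 56*I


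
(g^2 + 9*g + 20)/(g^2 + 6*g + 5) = (g + 4)/(g + 1)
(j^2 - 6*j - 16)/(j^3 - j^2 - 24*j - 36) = (j - 8)/(j^2 - 3*j - 18)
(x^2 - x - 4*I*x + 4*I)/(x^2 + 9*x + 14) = (x^2 - x - 4*I*x + 4*I)/(x^2 + 9*x + 14)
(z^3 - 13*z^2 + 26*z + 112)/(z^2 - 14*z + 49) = (z^2 - 6*z - 16)/(z - 7)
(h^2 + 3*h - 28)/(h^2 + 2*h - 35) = (h - 4)/(h - 5)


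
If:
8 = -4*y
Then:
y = -2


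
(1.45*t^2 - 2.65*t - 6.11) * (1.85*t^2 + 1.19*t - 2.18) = 2.6825*t^4 - 3.177*t^3 - 17.618*t^2 - 1.4939*t + 13.3198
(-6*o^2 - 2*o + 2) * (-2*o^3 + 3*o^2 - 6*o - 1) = 12*o^5 - 14*o^4 + 26*o^3 + 24*o^2 - 10*o - 2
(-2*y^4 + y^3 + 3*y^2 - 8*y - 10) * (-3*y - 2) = 6*y^5 + y^4 - 11*y^3 + 18*y^2 + 46*y + 20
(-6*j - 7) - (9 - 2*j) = -4*j - 16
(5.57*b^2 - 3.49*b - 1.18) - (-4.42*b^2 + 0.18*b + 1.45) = 9.99*b^2 - 3.67*b - 2.63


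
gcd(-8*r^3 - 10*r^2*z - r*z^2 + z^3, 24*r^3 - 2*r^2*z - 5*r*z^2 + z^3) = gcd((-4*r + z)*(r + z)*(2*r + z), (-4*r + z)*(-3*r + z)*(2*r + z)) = -8*r^2 - 2*r*z + z^2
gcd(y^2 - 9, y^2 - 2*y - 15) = y + 3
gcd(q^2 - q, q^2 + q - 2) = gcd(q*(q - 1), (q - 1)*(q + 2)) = q - 1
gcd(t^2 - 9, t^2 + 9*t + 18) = t + 3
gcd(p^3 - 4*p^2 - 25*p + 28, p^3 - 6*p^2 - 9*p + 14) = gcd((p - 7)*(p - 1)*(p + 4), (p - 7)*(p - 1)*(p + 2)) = p^2 - 8*p + 7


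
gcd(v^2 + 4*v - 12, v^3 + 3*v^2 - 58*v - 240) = v + 6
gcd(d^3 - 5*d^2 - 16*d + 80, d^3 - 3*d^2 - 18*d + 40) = d^2 - d - 20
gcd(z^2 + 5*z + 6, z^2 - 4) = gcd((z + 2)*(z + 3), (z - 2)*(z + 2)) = z + 2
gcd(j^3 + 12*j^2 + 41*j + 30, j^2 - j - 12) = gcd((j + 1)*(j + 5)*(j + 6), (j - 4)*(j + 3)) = 1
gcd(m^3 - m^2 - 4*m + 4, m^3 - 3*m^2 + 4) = m - 2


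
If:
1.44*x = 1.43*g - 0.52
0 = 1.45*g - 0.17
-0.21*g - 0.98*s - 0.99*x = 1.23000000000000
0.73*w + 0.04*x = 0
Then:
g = 0.12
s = -1.03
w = 0.01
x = -0.24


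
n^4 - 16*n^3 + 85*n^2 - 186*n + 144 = (n - 8)*(n - 3)^2*(n - 2)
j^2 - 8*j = j*(j - 8)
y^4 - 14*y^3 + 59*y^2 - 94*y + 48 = (y - 8)*(y - 3)*(y - 2)*(y - 1)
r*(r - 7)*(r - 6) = r^3 - 13*r^2 + 42*r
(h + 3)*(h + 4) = h^2 + 7*h + 12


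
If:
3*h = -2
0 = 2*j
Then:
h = -2/3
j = 0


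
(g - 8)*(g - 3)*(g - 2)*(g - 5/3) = g^4 - 44*g^3/3 + 203*g^2/3 - 374*g/3 + 80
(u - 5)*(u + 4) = u^2 - u - 20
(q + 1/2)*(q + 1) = q^2 + 3*q/2 + 1/2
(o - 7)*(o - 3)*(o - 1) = o^3 - 11*o^2 + 31*o - 21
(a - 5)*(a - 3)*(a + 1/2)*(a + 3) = a^4 - 9*a^3/2 - 23*a^2/2 + 81*a/2 + 45/2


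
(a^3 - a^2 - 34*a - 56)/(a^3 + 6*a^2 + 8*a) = (a - 7)/a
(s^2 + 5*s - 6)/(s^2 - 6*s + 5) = (s + 6)/(s - 5)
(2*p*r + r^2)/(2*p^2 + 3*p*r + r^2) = r/(p + r)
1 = 1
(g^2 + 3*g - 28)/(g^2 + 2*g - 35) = (g - 4)/(g - 5)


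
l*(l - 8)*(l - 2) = l^3 - 10*l^2 + 16*l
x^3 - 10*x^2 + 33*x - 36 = (x - 4)*(x - 3)^2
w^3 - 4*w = w*(w - 2)*(w + 2)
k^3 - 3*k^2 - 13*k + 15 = (k - 5)*(k - 1)*(k + 3)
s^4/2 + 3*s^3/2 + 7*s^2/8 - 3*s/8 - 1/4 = (s/2 + 1)*(s - 1/2)*(s + 1/2)*(s + 1)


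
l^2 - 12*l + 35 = (l - 7)*(l - 5)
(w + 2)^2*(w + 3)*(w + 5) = w^4 + 12*w^3 + 51*w^2 + 92*w + 60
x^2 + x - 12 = (x - 3)*(x + 4)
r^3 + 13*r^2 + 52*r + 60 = (r + 2)*(r + 5)*(r + 6)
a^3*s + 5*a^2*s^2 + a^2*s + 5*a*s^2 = a*(a + 5*s)*(a*s + s)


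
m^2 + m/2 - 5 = (m - 2)*(m + 5/2)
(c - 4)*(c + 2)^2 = c^3 - 12*c - 16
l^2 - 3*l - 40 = (l - 8)*(l + 5)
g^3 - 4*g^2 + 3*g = g*(g - 3)*(g - 1)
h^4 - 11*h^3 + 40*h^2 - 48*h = h*(h - 4)^2*(h - 3)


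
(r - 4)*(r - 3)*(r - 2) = r^3 - 9*r^2 + 26*r - 24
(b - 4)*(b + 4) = b^2 - 16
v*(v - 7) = v^2 - 7*v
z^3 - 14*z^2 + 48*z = z*(z - 8)*(z - 6)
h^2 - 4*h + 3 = (h - 3)*(h - 1)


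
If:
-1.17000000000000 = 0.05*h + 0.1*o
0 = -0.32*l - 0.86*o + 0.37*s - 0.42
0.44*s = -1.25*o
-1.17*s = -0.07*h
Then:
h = -24.43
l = -4.39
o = 0.51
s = -1.46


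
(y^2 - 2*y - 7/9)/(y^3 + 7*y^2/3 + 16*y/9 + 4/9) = (9*y^2 - 18*y - 7)/(9*y^3 + 21*y^2 + 16*y + 4)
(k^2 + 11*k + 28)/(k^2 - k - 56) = (k + 4)/(k - 8)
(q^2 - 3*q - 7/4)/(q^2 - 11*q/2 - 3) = (q - 7/2)/(q - 6)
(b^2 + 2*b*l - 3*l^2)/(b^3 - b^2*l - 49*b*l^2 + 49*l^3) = (b + 3*l)/(b^2 - 49*l^2)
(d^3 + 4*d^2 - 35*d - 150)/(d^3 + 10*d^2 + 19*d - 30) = (d^2 - d - 30)/(d^2 + 5*d - 6)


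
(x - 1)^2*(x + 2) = x^3 - 3*x + 2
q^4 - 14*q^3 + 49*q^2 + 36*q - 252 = (q - 7)*(q - 6)*(q - 3)*(q + 2)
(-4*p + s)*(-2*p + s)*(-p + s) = -8*p^3 + 14*p^2*s - 7*p*s^2 + s^3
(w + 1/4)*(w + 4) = w^2 + 17*w/4 + 1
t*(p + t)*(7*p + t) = 7*p^2*t + 8*p*t^2 + t^3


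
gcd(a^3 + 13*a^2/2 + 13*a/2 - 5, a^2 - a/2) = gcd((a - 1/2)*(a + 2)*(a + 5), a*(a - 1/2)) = a - 1/2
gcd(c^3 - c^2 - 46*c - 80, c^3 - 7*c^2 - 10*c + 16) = c^2 - 6*c - 16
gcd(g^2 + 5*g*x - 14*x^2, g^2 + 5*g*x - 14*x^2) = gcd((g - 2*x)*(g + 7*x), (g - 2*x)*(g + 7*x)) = -g^2 - 5*g*x + 14*x^2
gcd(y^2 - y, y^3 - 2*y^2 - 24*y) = y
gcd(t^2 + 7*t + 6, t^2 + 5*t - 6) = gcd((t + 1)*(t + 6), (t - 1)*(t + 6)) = t + 6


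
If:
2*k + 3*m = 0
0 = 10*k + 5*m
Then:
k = 0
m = 0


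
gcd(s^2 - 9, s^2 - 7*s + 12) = s - 3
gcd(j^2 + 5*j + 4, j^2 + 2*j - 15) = 1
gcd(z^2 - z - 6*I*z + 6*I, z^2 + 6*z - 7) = z - 1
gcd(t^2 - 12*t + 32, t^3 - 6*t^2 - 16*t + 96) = t - 4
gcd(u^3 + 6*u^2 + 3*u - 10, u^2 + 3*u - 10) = u + 5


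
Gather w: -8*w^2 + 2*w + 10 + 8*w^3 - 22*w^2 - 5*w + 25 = 8*w^3 - 30*w^2 - 3*w + 35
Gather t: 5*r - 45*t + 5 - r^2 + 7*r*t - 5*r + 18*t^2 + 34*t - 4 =-r^2 + 18*t^2 + t*(7*r - 11) + 1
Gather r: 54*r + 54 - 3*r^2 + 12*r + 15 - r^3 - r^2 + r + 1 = -r^3 - 4*r^2 + 67*r + 70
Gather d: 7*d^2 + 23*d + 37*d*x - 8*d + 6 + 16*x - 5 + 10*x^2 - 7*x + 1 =7*d^2 + d*(37*x + 15) + 10*x^2 + 9*x + 2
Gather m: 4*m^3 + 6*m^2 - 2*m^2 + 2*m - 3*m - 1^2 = 4*m^3 + 4*m^2 - m - 1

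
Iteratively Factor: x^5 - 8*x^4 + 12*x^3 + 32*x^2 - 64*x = (x - 4)*(x^4 - 4*x^3 - 4*x^2 + 16*x) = (x - 4)*(x + 2)*(x^3 - 6*x^2 + 8*x) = x*(x - 4)*(x + 2)*(x^2 - 6*x + 8) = x*(x - 4)*(x - 2)*(x + 2)*(x - 4)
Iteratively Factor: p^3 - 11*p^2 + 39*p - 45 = (p - 3)*(p^2 - 8*p + 15) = (p - 3)^2*(p - 5)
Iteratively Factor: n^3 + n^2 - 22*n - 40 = (n + 2)*(n^2 - n - 20) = (n - 5)*(n + 2)*(n + 4)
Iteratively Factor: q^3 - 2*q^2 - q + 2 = (q - 2)*(q^2 - 1) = (q - 2)*(q - 1)*(q + 1)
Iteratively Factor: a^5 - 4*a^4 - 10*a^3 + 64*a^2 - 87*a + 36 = (a - 1)*(a^4 - 3*a^3 - 13*a^2 + 51*a - 36) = (a - 3)*(a - 1)*(a^3 - 13*a + 12) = (a - 3)^2*(a - 1)*(a^2 + 3*a - 4) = (a - 3)^2*(a - 1)*(a + 4)*(a - 1)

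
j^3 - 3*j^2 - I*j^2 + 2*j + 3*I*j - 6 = (j - 3)*(j - 2*I)*(j + I)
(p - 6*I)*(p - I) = p^2 - 7*I*p - 6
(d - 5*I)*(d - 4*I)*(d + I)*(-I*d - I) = -I*d^4 - 8*d^3 - I*d^3 - 8*d^2 + 11*I*d^2 - 20*d + 11*I*d - 20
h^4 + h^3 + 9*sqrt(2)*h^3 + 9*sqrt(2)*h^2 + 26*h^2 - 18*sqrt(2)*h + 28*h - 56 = (h - 1)*(h + 2)*(h + 2*sqrt(2))*(h + 7*sqrt(2))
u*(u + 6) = u^2 + 6*u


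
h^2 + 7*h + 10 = (h + 2)*(h + 5)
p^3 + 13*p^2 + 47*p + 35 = (p + 1)*(p + 5)*(p + 7)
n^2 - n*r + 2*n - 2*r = (n + 2)*(n - r)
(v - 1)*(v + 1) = v^2 - 1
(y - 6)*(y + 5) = y^2 - y - 30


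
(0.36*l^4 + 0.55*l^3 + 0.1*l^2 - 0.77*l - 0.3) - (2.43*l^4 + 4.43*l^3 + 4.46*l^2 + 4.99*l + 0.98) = -2.07*l^4 - 3.88*l^3 - 4.36*l^2 - 5.76*l - 1.28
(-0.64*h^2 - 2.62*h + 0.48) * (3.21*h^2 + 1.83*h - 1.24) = -2.0544*h^4 - 9.5814*h^3 - 2.4602*h^2 + 4.1272*h - 0.5952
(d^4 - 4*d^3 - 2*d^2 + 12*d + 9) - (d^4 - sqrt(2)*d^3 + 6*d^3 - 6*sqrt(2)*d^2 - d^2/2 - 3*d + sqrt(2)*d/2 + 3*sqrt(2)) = -10*d^3 + sqrt(2)*d^3 - 3*d^2/2 + 6*sqrt(2)*d^2 - sqrt(2)*d/2 + 15*d - 3*sqrt(2) + 9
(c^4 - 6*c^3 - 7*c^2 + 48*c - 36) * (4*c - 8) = 4*c^5 - 32*c^4 + 20*c^3 + 248*c^2 - 528*c + 288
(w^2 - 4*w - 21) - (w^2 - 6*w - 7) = 2*w - 14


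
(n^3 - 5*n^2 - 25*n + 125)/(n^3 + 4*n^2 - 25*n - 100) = (n - 5)/(n + 4)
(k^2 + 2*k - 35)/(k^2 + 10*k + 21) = (k - 5)/(k + 3)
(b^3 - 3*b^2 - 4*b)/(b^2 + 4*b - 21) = b*(b^2 - 3*b - 4)/(b^2 + 4*b - 21)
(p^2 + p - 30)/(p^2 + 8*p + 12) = (p - 5)/(p + 2)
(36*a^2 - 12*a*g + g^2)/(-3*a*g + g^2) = (-36*a^2 + 12*a*g - g^2)/(g*(3*a - g))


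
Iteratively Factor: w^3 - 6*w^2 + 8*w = (w - 4)*(w^2 - 2*w) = w*(w - 4)*(w - 2)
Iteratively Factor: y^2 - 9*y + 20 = (y - 4)*(y - 5)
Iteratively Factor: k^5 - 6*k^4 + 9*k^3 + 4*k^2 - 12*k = (k)*(k^4 - 6*k^3 + 9*k^2 + 4*k - 12) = k*(k - 3)*(k^3 - 3*k^2 + 4) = k*(k - 3)*(k + 1)*(k^2 - 4*k + 4) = k*(k - 3)*(k - 2)*(k + 1)*(k - 2)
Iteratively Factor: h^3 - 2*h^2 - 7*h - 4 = (h + 1)*(h^2 - 3*h - 4) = (h - 4)*(h + 1)*(h + 1)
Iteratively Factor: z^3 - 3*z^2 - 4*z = (z + 1)*(z^2 - 4*z) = z*(z + 1)*(z - 4)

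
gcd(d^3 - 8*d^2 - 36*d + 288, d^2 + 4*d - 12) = d + 6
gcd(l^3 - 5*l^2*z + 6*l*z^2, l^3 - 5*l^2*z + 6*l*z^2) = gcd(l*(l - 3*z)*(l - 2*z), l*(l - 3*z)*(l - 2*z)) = l^3 - 5*l^2*z + 6*l*z^2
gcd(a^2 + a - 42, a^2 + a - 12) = 1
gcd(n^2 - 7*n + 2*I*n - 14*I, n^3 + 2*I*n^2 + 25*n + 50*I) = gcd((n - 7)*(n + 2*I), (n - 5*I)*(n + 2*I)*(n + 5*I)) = n + 2*I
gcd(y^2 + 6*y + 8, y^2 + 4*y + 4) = y + 2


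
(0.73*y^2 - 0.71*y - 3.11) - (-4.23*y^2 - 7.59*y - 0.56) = 4.96*y^2 + 6.88*y - 2.55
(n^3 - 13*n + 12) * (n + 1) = n^4 + n^3 - 13*n^2 - n + 12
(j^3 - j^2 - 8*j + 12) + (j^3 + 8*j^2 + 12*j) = 2*j^3 + 7*j^2 + 4*j + 12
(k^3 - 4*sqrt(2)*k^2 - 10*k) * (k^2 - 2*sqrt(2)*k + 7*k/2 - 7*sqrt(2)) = k^5 - 6*sqrt(2)*k^4 + 7*k^4/2 - 21*sqrt(2)*k^3 + 6*k^3 + 21*k^2 + 20*sqrt(2)*k^2 + 70*sqrt(2)*k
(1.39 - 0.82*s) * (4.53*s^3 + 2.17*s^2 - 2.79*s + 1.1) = -3.7146*s^4 + 4.5173*s^3 + 5.3041*s^2 - 4.7801*s + 1.529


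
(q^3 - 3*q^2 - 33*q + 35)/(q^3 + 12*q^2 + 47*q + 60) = (q^2 - 8*q + 7)/(q^2 + 7*q + 12)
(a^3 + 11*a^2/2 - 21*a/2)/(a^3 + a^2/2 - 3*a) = (a + 7)/(a + 2)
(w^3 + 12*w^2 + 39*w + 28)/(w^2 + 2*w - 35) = (w^2 + 5*w + 4)/(w - 5)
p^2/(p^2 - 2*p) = p/(p - 2)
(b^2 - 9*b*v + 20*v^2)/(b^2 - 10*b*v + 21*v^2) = (b^2 - 9*b*v + 20*v^2)/(b^2 - 10*b*v + 21*v^2)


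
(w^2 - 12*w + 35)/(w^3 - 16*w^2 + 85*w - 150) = (w - 7)/(w^2 - 11*w + 30)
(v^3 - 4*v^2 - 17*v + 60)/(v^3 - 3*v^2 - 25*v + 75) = (v + 4)/(v + 5)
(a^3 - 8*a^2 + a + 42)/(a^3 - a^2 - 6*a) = (a - 7)/a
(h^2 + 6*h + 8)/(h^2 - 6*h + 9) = (h^2 + 6*h + 8)/(h^2 - 6*h + 9)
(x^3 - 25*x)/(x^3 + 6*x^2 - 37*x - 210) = x*(x - 5)/(x^2 + x - 42)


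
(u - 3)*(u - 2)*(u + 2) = u^3 - 3*u^2 - 4*u + 12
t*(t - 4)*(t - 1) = t^3 - 5*t^2 + 4*t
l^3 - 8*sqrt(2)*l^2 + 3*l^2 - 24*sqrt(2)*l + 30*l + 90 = (l + 3)*(l - 5*sqrt(2))*(l - 3*sqrt(2))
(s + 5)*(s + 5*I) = s^2 + 5*s + 5*I*s + 25*I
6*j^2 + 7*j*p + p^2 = (j + p)*(6*j + p)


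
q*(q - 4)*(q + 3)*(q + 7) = q^4 + 6*q^3 - 19*q^2 - 84*q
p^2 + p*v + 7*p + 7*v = (p + 7)*(p + v)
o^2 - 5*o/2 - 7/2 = (o - 7/2)*(o + 1)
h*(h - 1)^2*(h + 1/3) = h^4 - 5*h^3/3 + h^2/3 + h/3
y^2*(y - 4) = y^3 - 4*y^2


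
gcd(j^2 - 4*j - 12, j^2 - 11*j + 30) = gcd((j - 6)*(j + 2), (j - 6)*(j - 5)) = j - 6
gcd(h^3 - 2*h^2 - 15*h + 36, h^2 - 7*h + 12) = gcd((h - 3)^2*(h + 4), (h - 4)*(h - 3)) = h - 3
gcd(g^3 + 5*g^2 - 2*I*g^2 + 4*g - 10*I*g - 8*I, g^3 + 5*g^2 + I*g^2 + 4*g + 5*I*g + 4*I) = g^2 + 5*g + 4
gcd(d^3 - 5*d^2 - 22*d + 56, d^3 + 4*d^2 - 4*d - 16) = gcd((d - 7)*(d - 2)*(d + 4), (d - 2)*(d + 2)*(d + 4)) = d^2 + 2*d - 8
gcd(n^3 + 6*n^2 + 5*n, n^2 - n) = n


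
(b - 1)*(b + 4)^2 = b^3 + 7*b^2 + 8*b - 16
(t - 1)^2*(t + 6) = t^3 + 4*t^2 - 11*t + 6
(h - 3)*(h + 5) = h^2 + 2*h - 15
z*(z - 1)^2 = z^3 - 2*z^2 + z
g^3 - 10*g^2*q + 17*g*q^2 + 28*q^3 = (g - 7*q)*(g - 4*q)*(g + q)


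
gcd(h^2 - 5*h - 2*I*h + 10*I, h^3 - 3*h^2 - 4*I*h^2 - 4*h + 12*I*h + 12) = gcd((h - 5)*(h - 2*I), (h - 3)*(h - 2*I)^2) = h - 2*I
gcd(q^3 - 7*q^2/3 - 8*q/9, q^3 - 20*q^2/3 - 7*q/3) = q^2 + q/3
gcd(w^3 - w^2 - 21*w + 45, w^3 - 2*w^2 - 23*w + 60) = w^2 + 2*w - 15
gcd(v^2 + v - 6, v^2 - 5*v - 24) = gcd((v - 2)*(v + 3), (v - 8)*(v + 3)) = v + 3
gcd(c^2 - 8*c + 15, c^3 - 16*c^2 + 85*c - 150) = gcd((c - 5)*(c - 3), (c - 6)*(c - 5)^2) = c - 5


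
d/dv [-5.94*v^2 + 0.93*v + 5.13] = 0.93 - 11.88*v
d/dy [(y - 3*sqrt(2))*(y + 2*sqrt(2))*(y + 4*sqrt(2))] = 3*y^2 + 6*sqrt(2)*y - 20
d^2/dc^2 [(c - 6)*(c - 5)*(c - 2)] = 6*c - 26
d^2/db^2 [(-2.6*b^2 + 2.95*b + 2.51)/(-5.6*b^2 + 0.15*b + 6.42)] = (-180.656*b^3 + 88.5696000000002*b^2 - 623.7*b + 39.4149900000001)/(175.616*b^6 - 14.112*b^5 - 603.6156*b^4 + 32.353425*b^3 + 692.00217*b^2 - 18.54738*b - 264.609288)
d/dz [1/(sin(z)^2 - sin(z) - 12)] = (1 - 2*sin(z))*cos(z)/(sin(z) + cos(z)^2 + 11)^2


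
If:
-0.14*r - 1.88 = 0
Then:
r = -13.43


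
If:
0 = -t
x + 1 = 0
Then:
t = 0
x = -1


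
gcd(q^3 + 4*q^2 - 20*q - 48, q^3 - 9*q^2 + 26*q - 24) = q - 4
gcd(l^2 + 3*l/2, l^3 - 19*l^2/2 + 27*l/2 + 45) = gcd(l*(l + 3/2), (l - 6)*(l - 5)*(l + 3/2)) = l + 3/2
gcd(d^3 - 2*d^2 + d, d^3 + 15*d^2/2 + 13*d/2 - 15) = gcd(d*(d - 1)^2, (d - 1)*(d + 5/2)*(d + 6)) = d - 1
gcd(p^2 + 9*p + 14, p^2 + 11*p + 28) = p + 7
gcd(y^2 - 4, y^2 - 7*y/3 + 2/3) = y - 2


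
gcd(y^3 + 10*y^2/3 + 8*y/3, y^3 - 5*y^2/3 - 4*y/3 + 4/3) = 1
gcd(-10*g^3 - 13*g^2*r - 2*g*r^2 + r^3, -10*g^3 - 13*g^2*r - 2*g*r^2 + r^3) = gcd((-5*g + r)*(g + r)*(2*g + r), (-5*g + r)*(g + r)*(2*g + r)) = -10*g^3 - 13*g^2*r - 2*g*r^2 + r^3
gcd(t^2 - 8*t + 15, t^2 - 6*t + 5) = t - 5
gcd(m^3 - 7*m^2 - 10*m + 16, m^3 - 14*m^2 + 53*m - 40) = m^2 - 9*m + 8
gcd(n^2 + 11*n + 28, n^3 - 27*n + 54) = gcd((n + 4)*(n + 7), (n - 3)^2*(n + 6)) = 1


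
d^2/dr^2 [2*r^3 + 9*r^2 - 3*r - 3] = 12*r + 18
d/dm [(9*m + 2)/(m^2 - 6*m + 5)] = (-9*m^2 - 4*m + 57)/(m^4 - 12*m^3 + 46*m^2 - 60*m + 25)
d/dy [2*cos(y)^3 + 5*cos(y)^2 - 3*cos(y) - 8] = -(10*cos(y) + 3*cos(2*y))*sin(y)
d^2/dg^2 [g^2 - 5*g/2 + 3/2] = 2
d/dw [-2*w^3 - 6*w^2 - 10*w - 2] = -6*w^2 - 12*w - 10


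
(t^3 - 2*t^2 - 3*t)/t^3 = 1 - 2/t - 3/t^2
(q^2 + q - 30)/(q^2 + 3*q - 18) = (q - 5)/(q - 3)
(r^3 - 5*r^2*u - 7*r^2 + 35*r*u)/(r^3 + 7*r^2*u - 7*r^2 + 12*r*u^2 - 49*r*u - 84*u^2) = r*(r - 5*u)/(r^2 + 7*r*u + 12*u^2)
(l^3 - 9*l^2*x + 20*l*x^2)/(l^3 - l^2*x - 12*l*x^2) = (l - 5*x)/(l + 3*x)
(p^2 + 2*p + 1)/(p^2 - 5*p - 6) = (p + 1)/(p - 6)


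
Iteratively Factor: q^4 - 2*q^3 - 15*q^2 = (q - 5)*(q^3 + 3*q^2) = (q - 5)*(q + 3)*(q^2) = q*(q - 5)*(q + 3)*(q)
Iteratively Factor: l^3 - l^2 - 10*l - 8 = (l + 2)*(l^2 - 3*l - 4) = (l - 4)*(l + 2)*(l + 1)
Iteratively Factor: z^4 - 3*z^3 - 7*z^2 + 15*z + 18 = (z + 1)*(z^3 - 4*z^2 - 3*z + 18) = (z - 3)*(z + 1)*(z^2 - z - 6) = (z - 3)*(z + 1)*(z + 2)*(z - 3)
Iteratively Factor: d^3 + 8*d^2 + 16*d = (d + 4)*(d^2 + 4*d) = (d + 4)^2*(d)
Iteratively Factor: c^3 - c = (c + 1)*(c^2 - c) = (c - 1)*(c + 1)*(c)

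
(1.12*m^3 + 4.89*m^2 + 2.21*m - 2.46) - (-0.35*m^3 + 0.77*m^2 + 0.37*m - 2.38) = 1.47*m^3 + 4.12*m^2 + 1.84*m - 0.0800000000000001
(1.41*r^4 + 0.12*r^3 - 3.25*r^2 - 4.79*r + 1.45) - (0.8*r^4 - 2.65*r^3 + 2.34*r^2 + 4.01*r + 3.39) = 0.61*r^4 + 2.77*r^3 - 5.59*r^2 - 8.8*r - 1.94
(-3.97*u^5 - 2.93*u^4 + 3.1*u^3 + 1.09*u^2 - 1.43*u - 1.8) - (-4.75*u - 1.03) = -3.97*u^5 - 2.93*u^4 + 3.1*u^3 + 1.09*u^2 + 3.32*u - 0.77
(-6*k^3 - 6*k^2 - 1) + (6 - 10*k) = -6*k^3 - 6*k^2 - 10*k + 5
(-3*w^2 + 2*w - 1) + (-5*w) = -3*w^2 - 3*w - 1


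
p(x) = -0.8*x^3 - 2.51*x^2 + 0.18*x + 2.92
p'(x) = -2.4*x^2 - 5.02*x + 0.18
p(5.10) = -167.57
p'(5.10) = -87.85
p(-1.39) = -0.03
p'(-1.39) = 2.52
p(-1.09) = 0.78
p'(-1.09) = 2.80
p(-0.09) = 2.88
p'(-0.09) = 0.61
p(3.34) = -54.29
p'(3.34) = -43.36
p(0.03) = 2.92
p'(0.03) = 0.03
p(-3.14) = 2.37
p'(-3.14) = -7.72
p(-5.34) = 52.20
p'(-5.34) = -41.45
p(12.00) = -1738.76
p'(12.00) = -405.66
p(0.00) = 2.92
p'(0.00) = 0.18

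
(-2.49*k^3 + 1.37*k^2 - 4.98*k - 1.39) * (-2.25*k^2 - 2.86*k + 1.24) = 5.6025*k^5 + 4.0389*k^4 + 4.1992*k^3 + 19.0691*k^2 - 2.1998*k - 1.7236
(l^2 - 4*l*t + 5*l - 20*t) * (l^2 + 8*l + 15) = l^4 - 4*l^3*t + 13*l^3 - 52*l^2*t + 55*l^2 - 220*l*t + 75*l - 300*t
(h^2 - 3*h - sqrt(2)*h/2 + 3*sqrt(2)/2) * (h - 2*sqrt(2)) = h^3 - 5*sqrt(2)*h^2/2 - 3*h^2 + 2*h + 15*sqrt(2)*h/2 - 6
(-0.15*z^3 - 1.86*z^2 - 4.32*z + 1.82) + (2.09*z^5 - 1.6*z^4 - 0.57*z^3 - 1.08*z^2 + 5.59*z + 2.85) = 2.09*z^5 - 1.6*z^4 - 0.72*z^3 - 2.94*z^2 + 1.27*z + 4.67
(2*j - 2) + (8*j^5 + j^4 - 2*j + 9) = 8*j^5 + j^4 + 7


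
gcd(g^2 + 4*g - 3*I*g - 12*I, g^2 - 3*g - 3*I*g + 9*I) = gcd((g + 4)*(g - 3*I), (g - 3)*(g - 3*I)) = g - 3*I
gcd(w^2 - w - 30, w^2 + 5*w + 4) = 1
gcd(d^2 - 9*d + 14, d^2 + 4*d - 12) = d - 2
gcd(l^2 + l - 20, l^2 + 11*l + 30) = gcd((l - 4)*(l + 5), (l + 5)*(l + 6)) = l + 5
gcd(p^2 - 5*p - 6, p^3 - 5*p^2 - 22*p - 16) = p + 1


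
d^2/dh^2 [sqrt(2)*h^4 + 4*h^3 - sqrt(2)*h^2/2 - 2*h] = 12*sqrt(2)*h^2 + 24*h - sqrt(2)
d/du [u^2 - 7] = 2*u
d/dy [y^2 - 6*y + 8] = 2*y - 6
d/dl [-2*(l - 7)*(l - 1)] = 16 - 4*l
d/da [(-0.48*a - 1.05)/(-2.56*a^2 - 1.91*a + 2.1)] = (1.2288*a^2 + 0.9168*a - (0.48*a + 1.05)*(5.12*a + 1.91) - 1.008)/(2.56*a^2 + 1.91*a - 2.1)^2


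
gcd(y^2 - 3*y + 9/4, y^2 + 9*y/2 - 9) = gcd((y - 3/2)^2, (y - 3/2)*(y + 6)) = y - 3/2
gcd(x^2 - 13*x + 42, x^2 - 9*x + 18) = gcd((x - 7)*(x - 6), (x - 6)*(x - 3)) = x - 6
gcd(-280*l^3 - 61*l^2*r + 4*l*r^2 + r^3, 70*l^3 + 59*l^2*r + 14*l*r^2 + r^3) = 35*l^2 + 12*l*r + r^2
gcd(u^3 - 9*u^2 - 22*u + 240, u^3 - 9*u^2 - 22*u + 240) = u^3 - 9*u^2 - 22*u + 240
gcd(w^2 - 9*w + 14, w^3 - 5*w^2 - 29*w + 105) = w - 7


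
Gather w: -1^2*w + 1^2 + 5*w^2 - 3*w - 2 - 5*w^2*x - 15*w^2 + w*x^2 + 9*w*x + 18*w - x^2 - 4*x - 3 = w^2*(-5*x - 10) + w*(x^2 + 9*x + 14) - x^2 - 4*x - 4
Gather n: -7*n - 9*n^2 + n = -9*n^2 - 6*n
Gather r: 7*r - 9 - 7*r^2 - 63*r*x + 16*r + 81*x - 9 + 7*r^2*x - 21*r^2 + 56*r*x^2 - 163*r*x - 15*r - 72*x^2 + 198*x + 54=r^2*(7*x - 28) + r*(56*x^2 - 226*x + 8) - 72*x^2 + 279*x + 36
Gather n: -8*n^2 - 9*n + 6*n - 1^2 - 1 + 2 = -8*n^2 - 3*n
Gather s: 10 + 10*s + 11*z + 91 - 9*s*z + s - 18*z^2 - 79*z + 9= s*(11 - 9*z) - 18*z^2 - 68*z + 110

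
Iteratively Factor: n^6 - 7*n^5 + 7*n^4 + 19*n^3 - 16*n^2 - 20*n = (n + 1)*(n^5 - 8*n^4 + 15*n^3 + 4*n^2 - 20*n) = (n - 2)*(n + 1)*(n^4 - 6*n^3 + 3*n^2 + 10*n) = (n - 2)^2*(n + 1)*(n^3 - 4*n^2 - 5*n) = n*(n - 2)^2*(n + 1)*(n^2 - 4*n - 5) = n*(n - 5)*(n - 2)^2*(n + 1)*(n + 1)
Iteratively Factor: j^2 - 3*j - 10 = (j + 2)*(j - 5)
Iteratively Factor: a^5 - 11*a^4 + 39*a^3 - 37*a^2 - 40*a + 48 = (a - 4)*(a^4 - 7*a^3 + 11*a^2 + 7*a - 12) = (a - 4)^2*(a^3 - 3*a^2 - a + 3) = (a - 4)^2*(a - 1)*(a^2 - 2*a - 3) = (a - 4)^2*(a - 1)*(a + 1)*(a - 3)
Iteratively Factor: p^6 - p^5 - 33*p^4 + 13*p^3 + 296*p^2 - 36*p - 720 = (p + 2)*(p^5 - 3*p^4 - 27*p^3 + 67*p^2 + 162*p - 360) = (p - 5)*(p + 2)*(p^4 + 2*p^3 - 17*p^2 - 18*p + 72) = (p - 5)*(p - 3)*(p + 2)*(p^3 + 5*p^2 - 2*p - 24) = (p - 5)*(p - 3)*(p + 2)*(p + 3)*(p^2 + 2*p - 8) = (p - 5)*(p - 3)*(p + 2)*(p + 3)*(p + 4)*(p - 2)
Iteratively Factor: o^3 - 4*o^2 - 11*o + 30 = (o - 5)*(o^2 + o - 6) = (o - 5)*(o - 2)*(o + 3)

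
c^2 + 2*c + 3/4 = (c + 1/2)*(c + 3/2)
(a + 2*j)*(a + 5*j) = a^2 + 7*a*j + 10*j^2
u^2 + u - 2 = (u - 1)*(u + 2)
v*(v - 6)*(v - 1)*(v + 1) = v^4 - 6*v^3 - v^2 + 6*v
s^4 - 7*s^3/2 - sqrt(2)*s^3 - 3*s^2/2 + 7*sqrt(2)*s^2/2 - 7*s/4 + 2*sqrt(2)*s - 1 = (s - 4)*(s + 1/2)*(s - sqrt(2)/2)^2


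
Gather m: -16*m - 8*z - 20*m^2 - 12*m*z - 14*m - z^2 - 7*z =-20*m^2 + m*(-12*z - 30) - z^2 - 15*z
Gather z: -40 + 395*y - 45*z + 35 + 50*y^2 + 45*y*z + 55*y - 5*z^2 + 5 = 50*y^2 + 450*y - 5*z^2 + z*(45*y - 45)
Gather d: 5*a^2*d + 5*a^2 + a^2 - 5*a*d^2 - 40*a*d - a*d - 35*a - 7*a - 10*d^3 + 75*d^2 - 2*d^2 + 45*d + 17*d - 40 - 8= 6*a^2 - 42*a - 10*d^3 + d^2*(73 - 5*a) + d*(5*a^2 - 41*a + 62) - 48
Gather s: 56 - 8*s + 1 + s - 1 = 56 - 7*s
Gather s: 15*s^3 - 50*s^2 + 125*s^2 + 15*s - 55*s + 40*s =15*s^3 + 75*s^2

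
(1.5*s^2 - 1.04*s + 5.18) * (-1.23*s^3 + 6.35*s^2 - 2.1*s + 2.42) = -1.845*s^5 + 10.8042*s^4 - 16.1254*s^3 + 38.707*s^2 - 13.3948*s + 12.5356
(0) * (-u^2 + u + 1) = 0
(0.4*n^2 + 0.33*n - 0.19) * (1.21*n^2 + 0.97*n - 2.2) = 0.484*n^4 + 0.7873*n^3 - 0.7898*n^2 - 0.9103*n + 0.418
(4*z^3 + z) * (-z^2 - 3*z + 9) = -4*z^5 - 12*z^4 + 35*z^3 - 3*z^2 + 9*z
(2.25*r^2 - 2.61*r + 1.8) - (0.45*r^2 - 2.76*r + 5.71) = 1.8*r^2 + 0.15*r - 3.91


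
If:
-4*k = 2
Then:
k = -1/2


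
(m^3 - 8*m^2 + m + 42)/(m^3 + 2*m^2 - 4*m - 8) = (m^2 - 10*m + 21)/(m^2 - 4)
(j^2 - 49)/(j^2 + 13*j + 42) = (j - 7)/(j + 6)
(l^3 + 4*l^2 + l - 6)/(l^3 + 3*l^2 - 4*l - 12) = (l - 1)/(l - 2)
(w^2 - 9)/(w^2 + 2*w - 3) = (w - 3)/(w - 1)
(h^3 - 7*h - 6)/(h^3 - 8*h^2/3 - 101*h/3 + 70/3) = 3*(h^3 - 7*h - 6)/(3*h^3 - 8*h^2 - 101*h + 70)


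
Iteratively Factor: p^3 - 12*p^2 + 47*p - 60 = (p - 4)*(p^2 - 8*p + 15) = (p - 5)*(p - 4)*(p - 3)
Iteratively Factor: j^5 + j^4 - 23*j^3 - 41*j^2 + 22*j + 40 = (j - 1)*(j^4 + 2*j^3 - 21*j^2 - 62*j - 40) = (j - 1)*(j + 2)*(j^3 - 21*j - 20) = (j - 5)*(j - 1)*(j + 2)*(j^2 + 5*j + 4) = (j - 5)*(j - 1)*(j + 2)*(j + 4)*(j + 1)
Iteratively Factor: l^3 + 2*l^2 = (l + 2)*(l^2) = l*(l + 2)*(l)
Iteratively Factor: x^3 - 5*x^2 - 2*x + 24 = (x - 4)*(x^2 - x - 6) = (x - 4)*(x + 2)*(x - 3)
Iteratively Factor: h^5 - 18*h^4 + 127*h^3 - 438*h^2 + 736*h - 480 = (h - 3)*(h^4 - 15*h^3 + 82*h^2 - 192*h + 160) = (h - 4)*(h - 3)*(h^3 - 11*h^2 + 38*h - 40) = (h - 4)^2*(h - 3)*(h^2 - 7*h + 10) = (h - 4)^2*(h - 3)*(h - 2)*(h - 5)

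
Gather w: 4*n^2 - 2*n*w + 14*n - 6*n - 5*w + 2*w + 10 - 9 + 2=4*n^2 + 8*n + w*(-2*n - 3) + 3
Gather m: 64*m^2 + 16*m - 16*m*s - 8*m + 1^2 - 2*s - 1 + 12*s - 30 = 64*m^2 + m*(8 - 16*s) + 10*s - 30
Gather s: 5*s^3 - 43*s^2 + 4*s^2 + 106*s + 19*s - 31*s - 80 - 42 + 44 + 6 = 5*s^3 - 39*s^2 + 94*s - 72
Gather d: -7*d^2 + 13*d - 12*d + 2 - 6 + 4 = -7*d^2 + d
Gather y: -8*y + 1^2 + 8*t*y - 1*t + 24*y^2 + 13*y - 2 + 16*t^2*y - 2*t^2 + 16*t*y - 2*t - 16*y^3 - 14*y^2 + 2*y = -2*t^2 - 3*t - 16*y^3 + 10*y^2 + y*(16*t^2 + 24*t + 7) - 1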